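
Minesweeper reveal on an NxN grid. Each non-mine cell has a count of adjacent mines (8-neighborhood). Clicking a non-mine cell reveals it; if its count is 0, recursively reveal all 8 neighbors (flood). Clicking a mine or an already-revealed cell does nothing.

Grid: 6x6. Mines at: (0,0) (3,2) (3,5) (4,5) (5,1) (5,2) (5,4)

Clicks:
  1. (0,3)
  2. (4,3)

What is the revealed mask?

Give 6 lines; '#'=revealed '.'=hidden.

Click 1 (0,3) count=0: revealed 15 new [(0,1) (0,2) (0,3) (0,4) (0,5) (1,1) (1,2) (1,3) (1,4) (1,5) (2,1) (2,2) (2,3) (2,4) (2,5)] -> total=15
Click 2 (4,3) count=3: revealed 1 new [(4,3)] -> total=16

Answer: .#####
.#####
.#####
......
...#..
......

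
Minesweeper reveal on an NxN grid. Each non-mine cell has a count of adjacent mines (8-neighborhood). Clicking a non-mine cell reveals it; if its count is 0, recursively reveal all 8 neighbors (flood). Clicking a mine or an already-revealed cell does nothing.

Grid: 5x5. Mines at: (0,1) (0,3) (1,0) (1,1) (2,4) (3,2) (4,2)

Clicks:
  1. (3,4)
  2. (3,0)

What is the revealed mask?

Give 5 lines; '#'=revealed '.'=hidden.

Click 1 (3,4) count=1: revealed 1 new [(3,4)] -> total=1
Click 2 (3,0) count=0: revealed 6 new [(2,0) (2,1) (3,0) (3,1) (4,0) (4,1)] -> total=7

Answer: .....
.....
##...
##..#
##...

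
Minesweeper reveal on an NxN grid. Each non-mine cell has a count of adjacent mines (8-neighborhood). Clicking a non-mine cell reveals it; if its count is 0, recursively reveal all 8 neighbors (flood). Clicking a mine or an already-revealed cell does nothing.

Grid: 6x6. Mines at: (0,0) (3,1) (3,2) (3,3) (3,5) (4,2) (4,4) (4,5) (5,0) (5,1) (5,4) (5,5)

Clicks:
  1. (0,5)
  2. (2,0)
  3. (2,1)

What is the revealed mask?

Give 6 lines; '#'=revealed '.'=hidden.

Answer: .#####
.#####
######
......
......
......

Derivation:
Click 1 (0,5) count=0: revealed 15 new [(0,1) (0,2) (0,3) (0,4) (0,5) (1,1) (1,2) (1,3) (1,4) (1,5) (2,1) (2,2) (2,3) (2,4) (2,5)] -> total=15
Click 2 (2,0) count=1: revealed 1 new [(2,0)] -> total=16
Click 3 (2,1) count=2: revealed 0 new [(none)] -> total=16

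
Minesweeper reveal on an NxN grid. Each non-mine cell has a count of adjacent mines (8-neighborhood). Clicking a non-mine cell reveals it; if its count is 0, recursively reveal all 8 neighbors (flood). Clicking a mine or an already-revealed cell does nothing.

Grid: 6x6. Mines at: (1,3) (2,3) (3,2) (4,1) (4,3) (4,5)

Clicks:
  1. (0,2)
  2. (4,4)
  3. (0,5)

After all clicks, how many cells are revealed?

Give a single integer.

Click 1 (0,2) count=1: revealed 1 new [(0,2)] -> total=1
Click 2 (4,4) count=2: revealed 1 new [(4,4)] -> total=2
Click 3 (0,5) count=0: revealed 8 new [(0,4) (0,5) (1,4) (1,5) (2,4) (2,5) (3,4) (3,5)] -> total=10

Answer: 10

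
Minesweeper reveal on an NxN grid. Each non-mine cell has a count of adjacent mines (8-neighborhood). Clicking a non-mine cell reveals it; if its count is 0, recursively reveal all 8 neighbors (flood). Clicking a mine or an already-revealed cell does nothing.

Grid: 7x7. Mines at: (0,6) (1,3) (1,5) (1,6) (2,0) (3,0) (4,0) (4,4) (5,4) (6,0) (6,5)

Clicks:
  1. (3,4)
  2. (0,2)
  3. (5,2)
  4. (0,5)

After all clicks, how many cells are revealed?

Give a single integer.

Answer: 18

Derivation:
Click 1 (3,4) count=1: revealed 1 new [(3,4)] -> total=1
Click 2 (0,2) count=1: revealed 1 new [(0,2)] -> total=2
Click 3 (5,2) count=0: revealed 15 new [(2,1) (2,2) (2,3) (3,1) (3,2) (3,3) (4,1) (4,2) (4,3) (5,1) (5,2) (5,3) (6,1) (6,2) (6,3)] -> total=17
Click 4 (0,5) count=3: revealed 1 new [(0,5)] -> total=18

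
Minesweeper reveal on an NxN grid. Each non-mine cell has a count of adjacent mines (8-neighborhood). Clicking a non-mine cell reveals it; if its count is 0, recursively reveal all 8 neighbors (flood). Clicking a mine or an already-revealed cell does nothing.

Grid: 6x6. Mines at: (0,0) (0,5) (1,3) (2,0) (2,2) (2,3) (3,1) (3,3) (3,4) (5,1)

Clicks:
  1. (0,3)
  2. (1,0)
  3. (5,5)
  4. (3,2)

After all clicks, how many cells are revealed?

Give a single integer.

Click 1 (0,3) count=1: revealed 1 new [(0,3)] -> total=1
Click 2 (1,0) count=2: revealed 1 new [(1,0)] -> total=2
Click 3 (5,5) count=0: revealed 8 new [(4,2) (4,3) (4,4) (4,5) (5,2) (5,3) (5,4) (5,5)] -> total=10
Click 4 (3,2) count=4: revealed 1 new [(3,2)] -> total=11

Answer: 11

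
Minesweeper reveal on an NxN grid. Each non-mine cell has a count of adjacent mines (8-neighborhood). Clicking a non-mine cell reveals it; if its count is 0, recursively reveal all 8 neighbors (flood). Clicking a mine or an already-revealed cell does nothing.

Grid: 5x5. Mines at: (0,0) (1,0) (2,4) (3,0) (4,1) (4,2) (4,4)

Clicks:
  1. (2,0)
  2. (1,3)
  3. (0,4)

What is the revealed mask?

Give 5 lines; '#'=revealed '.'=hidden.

Answer: .####
.####
####.
.###.
.....

Derivation:
Click 1 (2,0) count=2: revealed 1 new [(2,0)] -> total=1
Click 2 (1,3) count=1: revealed 1 new [(1,3)] -> total=2
Click 3 (0,4) count=0: revealed 13 new [(0,1) (0,2) (0,3) (0,4) (1,1) (1,2) (1,4) (2,1) (2,2) (2,3) (3,1) (3,2) (3,3)] -> total=15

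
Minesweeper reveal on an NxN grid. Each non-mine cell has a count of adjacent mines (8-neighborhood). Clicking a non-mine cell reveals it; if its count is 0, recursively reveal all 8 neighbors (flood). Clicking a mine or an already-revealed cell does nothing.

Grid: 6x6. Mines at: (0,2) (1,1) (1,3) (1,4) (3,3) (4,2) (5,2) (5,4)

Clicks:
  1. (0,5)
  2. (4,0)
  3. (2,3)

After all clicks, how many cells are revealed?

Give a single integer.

Answer: 10

Derivation:
Click 1 (0,5) count=1: revealed 1 new [(0,5)] -> total=1
Click 2 (4,0) count=0: revealed 8 new [(2,0) (2,1) (3,0) (3,1) (4,0) (4,1) (5,0) (5,1)] -> total=9
Click 3 (2,3) count=3: revealed 1 new [(2,3)] -> total=10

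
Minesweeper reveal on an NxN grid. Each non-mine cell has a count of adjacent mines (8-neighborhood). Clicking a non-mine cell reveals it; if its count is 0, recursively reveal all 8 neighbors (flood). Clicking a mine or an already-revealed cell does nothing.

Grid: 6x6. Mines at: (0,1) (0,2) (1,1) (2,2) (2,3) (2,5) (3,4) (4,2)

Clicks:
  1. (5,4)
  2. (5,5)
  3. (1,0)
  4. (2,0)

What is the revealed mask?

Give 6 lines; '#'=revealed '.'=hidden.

Click 1 (5,4) count=0: revealed 6 new [(4,3) (4,4) (4,5) (5,3) (5,4) (5,5)] -> total=6
Click 2 (5,5) count=0: revealed 0 new [(none)] -> total=6
Click 3 (1,0) count=2: revealed 1 new [(1,0)] -> total=7
Click 4 (2,0) count=1: revealed 1 new [(2,0)] -> total=8

Answer: ......
#.....
#.....
......
...###
...###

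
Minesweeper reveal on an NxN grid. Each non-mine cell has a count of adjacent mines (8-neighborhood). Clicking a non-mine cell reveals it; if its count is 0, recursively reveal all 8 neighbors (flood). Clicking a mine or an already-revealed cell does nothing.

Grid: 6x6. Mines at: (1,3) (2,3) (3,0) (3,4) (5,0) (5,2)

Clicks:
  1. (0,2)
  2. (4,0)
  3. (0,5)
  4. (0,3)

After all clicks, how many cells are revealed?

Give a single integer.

Answer: 9

Derivation:
Click 1 (0,2) count=1: revealed 1 new [(0,2)] -> total=1
Click 2 (4,0) count=2: revealed 1 new [(4,0)] -> total=2
Click 3 (0,5) count=0: revealed 6 new [(0,4) (0,5) (1,4) (1,5) (2,4) (2,5)] -> total=8
Click 4 (0,3) count=1: revealed 1 new [(0,3)] -> total=9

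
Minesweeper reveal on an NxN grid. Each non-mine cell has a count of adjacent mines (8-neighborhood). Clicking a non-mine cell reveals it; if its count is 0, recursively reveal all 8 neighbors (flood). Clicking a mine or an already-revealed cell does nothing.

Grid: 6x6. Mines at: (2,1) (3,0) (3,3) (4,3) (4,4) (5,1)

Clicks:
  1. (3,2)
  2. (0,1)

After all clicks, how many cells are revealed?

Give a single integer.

Answer: 19

Derivation:
Click 1 (3,2) count=3: revealed 1 new [(3,2)] -> total=1
Click 2 (0,1) count=0: revealed 18 new [(0,0) (0,1) (0,2) (0,3) (0,4) (0,5) (1,0) (1,1) (1,2) (1,3) (1,4) (1,5) (2,2) (2,3) (2,4) (2,5) (3,4) (3,5)] -> total=19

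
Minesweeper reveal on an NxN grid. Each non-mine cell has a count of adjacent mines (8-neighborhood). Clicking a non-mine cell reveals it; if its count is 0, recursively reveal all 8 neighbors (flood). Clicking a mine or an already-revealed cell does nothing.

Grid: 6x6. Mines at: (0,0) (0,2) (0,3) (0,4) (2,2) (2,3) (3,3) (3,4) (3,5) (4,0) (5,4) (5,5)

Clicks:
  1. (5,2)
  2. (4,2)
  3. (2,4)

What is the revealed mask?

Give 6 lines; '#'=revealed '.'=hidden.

Click 1 (5,2) count=0: revealed 6 new [(4,1) (4,2) (4,3) (5,1) (5,2) (5,3)] -> total=6
Click 2 (4,2) count=1: revealed 0 new [(none)] -> total=6
Click 3 (2,4) count=4: revealed 1 new [(2,4)] -> total=7

Answer: ......
......
....#.
......
.###..
.###..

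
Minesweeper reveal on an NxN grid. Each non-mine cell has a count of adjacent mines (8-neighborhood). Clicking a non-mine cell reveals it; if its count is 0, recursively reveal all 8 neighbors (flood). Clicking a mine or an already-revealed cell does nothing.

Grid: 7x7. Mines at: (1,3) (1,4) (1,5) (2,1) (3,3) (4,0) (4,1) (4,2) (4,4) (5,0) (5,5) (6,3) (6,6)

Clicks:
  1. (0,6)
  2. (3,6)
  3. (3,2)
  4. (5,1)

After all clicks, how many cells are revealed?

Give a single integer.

Answer: 9

Derivation:
Click 1 (0,6) count=1: revealed 1 new [(0,6)] -> total=1
Click 2 (3,6) count=0: revealed 6 new [(2,5) (2,6) (3,5) (3,6) (4,5) (4,6)] -> total=7
Click 3 (3,2) count=4: revealed 1 new [(3,2)] -> total=8
Click 4 (5,1) count=4: revealed 1 new [(5,1)] -> total=9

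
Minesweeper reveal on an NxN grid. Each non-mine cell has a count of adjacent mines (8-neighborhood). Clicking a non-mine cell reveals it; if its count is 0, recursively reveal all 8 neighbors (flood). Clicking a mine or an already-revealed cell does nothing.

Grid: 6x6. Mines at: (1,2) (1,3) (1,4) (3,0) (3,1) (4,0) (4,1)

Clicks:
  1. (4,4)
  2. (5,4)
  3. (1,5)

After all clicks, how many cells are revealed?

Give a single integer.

Click 1 (4,4) count=0: revealed 16 new [(2,2) (2,3) (2,4) (2,5) (3,2) (3,3) (3,4) (3,5) (4,2) (4,3) (4,4) (4,5) (5,2) (5,3) (5,4) (5,5)] -> total=16
Click 2 (5,4) count=0: revealed 0 new [(none)] -> total=16
Click 3 (1,5) count=1: revealed 1 new [(1,5)] -> total=17

Answer: 17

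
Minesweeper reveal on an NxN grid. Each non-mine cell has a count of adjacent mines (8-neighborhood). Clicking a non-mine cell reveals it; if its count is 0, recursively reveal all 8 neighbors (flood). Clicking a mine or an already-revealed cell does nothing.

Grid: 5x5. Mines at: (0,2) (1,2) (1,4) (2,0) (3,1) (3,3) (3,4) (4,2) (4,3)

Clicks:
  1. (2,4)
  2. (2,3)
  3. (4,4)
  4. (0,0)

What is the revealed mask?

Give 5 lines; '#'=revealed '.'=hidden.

Click 1 (2,4) count=3: revealed 1 new [(2,4)] -> total=1
Click 2 (2,3) count=4: revealed 1 new [(2,3)] -> total=2
Click 3 (4,4) count=3: revealed 1 new [(4,4)] -> total=3
Click 4 (0,0) count=0: revealed 4 new [(0,0) (0,1) (1,0) (1,1)] -> total=7

Answer: ##...
##...
...##
.....
....#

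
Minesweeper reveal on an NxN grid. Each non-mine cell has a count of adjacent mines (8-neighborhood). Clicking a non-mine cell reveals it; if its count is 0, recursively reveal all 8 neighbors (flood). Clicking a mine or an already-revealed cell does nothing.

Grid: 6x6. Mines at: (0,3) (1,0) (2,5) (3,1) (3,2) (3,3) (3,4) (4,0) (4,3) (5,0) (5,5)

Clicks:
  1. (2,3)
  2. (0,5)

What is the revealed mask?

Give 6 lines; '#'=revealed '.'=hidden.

Click 1 (2,3) count=3: revealed 1 new [(2,3)] -> total=1
Click 2 (0,5) count=0: revealed 4 new [(0,4) (0,5) (1,4) (1,5)] -> total=5

Answer: ....##
....##
...#..
......
......
......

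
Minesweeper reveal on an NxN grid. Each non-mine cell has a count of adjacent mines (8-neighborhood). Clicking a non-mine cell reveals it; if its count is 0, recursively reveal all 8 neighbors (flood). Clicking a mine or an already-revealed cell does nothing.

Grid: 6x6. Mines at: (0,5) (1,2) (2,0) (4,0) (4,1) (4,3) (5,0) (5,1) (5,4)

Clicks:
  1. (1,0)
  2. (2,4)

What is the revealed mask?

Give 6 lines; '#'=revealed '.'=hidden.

Click 1 (1,0) count=1: revealed 1 new [(1,0)] -> total=1
Click 2 (2,4) count=0: revealed 11 new [(1,3) (1,4) (1,5) (2,3) (2,4) (2,5) (3,3) (3,4) (3,5) (4,4) (4,5)] -> total=12

Answer: ......
#..###
...###
...###
....##
......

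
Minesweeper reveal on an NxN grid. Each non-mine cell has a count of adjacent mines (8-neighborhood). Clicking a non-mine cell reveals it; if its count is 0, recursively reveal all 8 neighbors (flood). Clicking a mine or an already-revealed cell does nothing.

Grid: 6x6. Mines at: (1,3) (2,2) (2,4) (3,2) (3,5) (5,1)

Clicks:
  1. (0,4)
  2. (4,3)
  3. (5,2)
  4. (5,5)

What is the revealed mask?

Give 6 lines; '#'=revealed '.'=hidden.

Answer: ....#.
......
......
......
..####
..####

Derivation:
Click 1 (0,4) count=1: revealed 1 new [(0,4)] -> total=1
Click 2 (4,3) count=1: revealed 1 new [(4,3)] -> total=2
Click 3 (5,2) count=1: revealed 1 new [(5,2)] -> total=3
Click 4 (5,5) count=0: revealed 6 new [(4,2) (4,4) (4,5) (5,3) (5,4) (5,5)] -> total=9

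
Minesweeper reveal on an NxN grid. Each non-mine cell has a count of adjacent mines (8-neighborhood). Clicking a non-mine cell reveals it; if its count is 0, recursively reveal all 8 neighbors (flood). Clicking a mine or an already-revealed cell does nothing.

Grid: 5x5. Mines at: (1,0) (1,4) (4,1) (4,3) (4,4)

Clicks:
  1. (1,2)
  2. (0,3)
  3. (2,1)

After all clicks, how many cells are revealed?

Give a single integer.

Answer: 12

Derivation:
Click 1 (1,2) count=0: revealed 12 new [(0,1) (0,2) (0,3) (1,1) (1,2) (1,3) (2,1) (2,2) (2,3) (3,1) (3,2) (3,3)] -> total=12
Click 2 (0,3) count=1: revealed 0 new [(none)] -> total=12
Click 3 (2,1) count=1: revealed 0 new [(none)] -> total=12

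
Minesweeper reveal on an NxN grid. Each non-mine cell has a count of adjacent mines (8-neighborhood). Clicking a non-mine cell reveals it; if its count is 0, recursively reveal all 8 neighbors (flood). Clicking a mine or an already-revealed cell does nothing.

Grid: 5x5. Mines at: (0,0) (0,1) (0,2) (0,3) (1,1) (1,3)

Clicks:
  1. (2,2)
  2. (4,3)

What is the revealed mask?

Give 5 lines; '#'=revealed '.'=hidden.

Answer: .....
.....
#####
#####
#####

Derivation:
Click 1 (2,2) count=2: revealed 1 new [(2,2)] -> total=1
Click 2 (4,3) count=0: revealed 14 new [(2,0) (2,1) (2,3) (2,4) (3,0) (3,1) (3,2) (3,3) (3,4) (4,0) (4,1) (4,2) (4,3) (4,4)] -> total=15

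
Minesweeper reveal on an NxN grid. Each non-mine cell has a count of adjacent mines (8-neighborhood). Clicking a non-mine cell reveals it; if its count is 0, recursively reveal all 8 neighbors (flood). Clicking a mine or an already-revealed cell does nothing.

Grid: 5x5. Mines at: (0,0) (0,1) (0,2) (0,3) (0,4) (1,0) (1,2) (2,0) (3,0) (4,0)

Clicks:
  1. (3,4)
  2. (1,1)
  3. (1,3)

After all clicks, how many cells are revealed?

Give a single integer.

Click 1 (3,4) count=0: revealed 14 new [(1,3) (1,4) (2,1) (2,2) (2,3) (2,4) (3,1) (3,2) (3,3) (3,4) (4,1) (4,2) (4,3) (4,4)] -> total=14
Click 2 (1,1) count=6: revealed 1 new [(1,1)] -> total=15
Click 3 (1,3) count=4: revealed 0 new [(none)] -> total=15

Answer: 15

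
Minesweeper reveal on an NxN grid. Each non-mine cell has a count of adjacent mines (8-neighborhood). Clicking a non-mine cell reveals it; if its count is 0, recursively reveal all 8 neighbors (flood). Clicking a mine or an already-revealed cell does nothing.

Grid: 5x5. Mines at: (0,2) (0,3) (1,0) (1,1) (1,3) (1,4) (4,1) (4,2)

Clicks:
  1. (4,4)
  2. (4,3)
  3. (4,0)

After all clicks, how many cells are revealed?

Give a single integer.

Answer: 7

Derivation:
Click 1 (4,4) count=0: revealed 6 new [(2,3) (2,4) (3,3) (3,4) (4,3) (4,4)] -> total=6
Click 2 (4,3) count=1: revealed 0 new [(none)] -> total=6
Click 3 (4,0) count=1: revealed 1 new [(4,0)] -> total=7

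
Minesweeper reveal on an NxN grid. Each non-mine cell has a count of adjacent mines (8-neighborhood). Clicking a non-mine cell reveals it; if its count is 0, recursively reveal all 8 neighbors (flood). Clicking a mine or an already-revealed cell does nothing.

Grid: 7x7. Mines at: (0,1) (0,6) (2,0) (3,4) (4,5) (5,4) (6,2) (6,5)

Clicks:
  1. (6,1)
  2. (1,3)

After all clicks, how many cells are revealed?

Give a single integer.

Click 1 (6,1) count=1: revealed 1 new [(6,1)] -> total=1
Click 2 (1,3) count=0: revealed 27 new [(0,2) (0,3) (0,4) (0,5) (1,1) (1,2) (1,3) (1,4) (1,5) (2,1) (2,2) (2,3) (2,4) (2,5) (3,0) (3,1) (3,2) (3,3) (4,0) (4,1) (4,2) (4,3) (5,0) (5,1) (5,2) (5,3) (6,0)] -> total=28

Answer: 28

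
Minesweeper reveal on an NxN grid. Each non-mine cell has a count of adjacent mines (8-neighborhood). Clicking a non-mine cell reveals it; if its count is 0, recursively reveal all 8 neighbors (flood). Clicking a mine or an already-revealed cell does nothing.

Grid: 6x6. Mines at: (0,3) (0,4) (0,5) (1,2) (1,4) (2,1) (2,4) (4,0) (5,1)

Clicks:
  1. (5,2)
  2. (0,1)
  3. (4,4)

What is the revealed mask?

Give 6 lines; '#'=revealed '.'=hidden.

Click 1 (5,2) count=1: revealed 1 new [(5,2)] -> total=1
Click 2 (0,1) count=1: revealed 1 new [(0,1)] -> total=2
Click 3 (4,4) count=0: revealed 11 new [(3,2) (3,3) (3,4) (3,5) (4,2) (4,3) (4,4) (4,5) (5,3) (5,4) (5,5)] -> total=13

Answer: .#....
......
......
..####
..####
..####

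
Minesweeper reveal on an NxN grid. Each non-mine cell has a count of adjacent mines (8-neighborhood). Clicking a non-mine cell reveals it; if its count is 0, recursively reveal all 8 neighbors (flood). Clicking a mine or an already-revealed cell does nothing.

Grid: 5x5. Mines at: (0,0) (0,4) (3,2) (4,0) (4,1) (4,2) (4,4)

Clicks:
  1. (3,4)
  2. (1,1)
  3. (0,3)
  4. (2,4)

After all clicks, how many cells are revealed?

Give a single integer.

Answer: 8

Derivation:
Click 1 (3,4) count=1: revealed 1 new [(3,4)] -> total=1
Click 2 (1,1) count=1: revealed 1 new [(1,1)] -> total=2
Click 3 (0,3) count=1: revealed 1 new [(0,3)] -> total=3
Click 4 (2,4) count=0: revealed 5 new [(1,3) (1,4) (2,3) (2,4) (3,3)] -> total=8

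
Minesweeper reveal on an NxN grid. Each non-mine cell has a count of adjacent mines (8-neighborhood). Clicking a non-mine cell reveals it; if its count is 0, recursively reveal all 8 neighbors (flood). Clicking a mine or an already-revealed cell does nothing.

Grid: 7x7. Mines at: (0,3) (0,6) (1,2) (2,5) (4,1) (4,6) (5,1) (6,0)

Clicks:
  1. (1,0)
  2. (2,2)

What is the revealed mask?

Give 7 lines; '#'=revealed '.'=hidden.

Click 1 (1,0) count=0: revealed 8 new [(0,0) (0,1) (1,0) (1,1) (2,0) (2,1) (3,0) (3,1)] -> total=8
Click 2 (2,2) count=1: revealed 1 new [(2,2)] -> total=9

Answer: ##.....
##.....
###....
##.....
.......
.......
.......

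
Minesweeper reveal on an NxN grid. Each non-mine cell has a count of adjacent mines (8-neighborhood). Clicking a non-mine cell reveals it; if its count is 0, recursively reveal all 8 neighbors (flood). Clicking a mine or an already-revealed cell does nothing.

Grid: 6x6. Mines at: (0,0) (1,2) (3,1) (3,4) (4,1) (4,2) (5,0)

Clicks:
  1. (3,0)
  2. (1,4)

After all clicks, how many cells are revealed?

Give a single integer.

Click 1 (3,0) count=2: revealed 1 new [(3,0)] -> total=1
Click 2 (1,4) count=0: revealed 9 new [(0,3) (0,4) (0,5) (1,3) (1,4) (1,5) (2,3) (2,4) (2,5)] -> total=10

Answer: 10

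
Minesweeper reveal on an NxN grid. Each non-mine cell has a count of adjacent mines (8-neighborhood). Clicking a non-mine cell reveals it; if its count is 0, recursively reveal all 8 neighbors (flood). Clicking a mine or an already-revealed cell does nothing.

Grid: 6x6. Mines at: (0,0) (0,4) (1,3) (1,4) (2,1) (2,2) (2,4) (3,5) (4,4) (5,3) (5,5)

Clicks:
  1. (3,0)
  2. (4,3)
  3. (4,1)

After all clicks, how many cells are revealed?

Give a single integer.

Answer: 10

Derivation:
Click 1 (3,0) count=1: revealed 1 new [(3,0)] -> total=1
Click 2 (4,3) count=2: revealed 1 new [(4,3)] -> total=2
Click 3 (4,1) count=0: revealed 8 new [(3,1) (3,2) (4,0) (4,1) (4,2) (5,0) (5,1) (5,2)] -> total=10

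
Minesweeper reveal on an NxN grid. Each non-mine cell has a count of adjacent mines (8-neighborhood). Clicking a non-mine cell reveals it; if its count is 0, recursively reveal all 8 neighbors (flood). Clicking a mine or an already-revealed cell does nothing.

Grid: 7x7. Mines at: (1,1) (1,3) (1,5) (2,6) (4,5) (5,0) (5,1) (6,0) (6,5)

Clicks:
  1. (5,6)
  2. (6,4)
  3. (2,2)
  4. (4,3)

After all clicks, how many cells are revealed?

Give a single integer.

Answer: 22

Derivation:
Click 1 (5,6) count=2: revealed 1 new [(5,6)] -> total=1
Click 2 (6,4) count=1: revealed 1 new [(6,4)] -> total=2
Click 3 (2,2) count=2: revealed 1 new [(2,2)] -> total=3
Click 4 (4,3) count=0: revealed 19 new [(2,0) (2,1) (2,3) (2,4) (3,0) (3,1) (3,2) (3,3) (3,4) (4,0) (4,1) (4,2) (4,3) (4,4) (5,2) (5,3) (5,4) (6,2) (6,3)] -> total=22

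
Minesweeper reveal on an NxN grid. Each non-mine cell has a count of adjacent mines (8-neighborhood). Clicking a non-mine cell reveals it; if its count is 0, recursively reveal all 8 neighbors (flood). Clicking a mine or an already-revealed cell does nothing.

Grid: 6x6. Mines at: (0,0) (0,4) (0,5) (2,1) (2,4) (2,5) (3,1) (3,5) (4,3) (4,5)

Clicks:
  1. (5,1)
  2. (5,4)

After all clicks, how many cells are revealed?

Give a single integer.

Click 1 (5,1) count=0: revealed 6 new [(4,0) (4,1) (4,2) (5,0) (5,1) (5,2)] -> total=6
Click 2 (5,4) count=2: revealed 1 new [(5,4)] -> total=7

Answer: 7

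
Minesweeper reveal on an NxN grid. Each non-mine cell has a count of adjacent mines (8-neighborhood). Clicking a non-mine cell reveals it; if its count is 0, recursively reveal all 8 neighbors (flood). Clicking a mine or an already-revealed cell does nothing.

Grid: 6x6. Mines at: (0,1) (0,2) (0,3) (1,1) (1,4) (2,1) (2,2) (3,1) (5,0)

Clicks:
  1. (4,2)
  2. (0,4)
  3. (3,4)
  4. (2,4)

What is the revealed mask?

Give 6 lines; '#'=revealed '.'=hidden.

Click 1 (4,2) count=1: revealed 1 new [(4,2)] -> total=1
Click 2 (0,4) count=2: revealed 1 new [(0,4)] -> total=2
Click 3 (3,4) count=0: revealed 16 new [(2,3) (2,4) (2,5) (3,2) (3,3) (3,4) (3,5) (4,1) (4,3) (4,4) (4,5) (5,1) (5,2) (5,3) (5,4) (5,5)] -> total=18
Click 4 (2,4) count=1: revealed 0 new [(none)] -> total=18

Answer: ....#.
......
...###
..####
.#####
.#####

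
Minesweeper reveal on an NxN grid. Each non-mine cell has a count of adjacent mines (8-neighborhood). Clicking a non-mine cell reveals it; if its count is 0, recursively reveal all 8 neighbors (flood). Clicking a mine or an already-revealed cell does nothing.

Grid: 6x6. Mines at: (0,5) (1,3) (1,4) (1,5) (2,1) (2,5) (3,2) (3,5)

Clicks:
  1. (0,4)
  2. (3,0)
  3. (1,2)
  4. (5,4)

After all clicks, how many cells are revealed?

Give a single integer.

Click 1 (0,4) count=4: revealed 1 new [(0,4)] -> total=1
Click 2 (3,0) count=1: revealed 1 new [(3,0)] -> total=2
Click 3 (1,2) count=2: revealed 1 new [(1,2)] -> total=3
Click 4 (5,4) count=0: revealed 13 new [(3,1) (4,0) (4,1) (4,2) (4,3) (4,4) (4,5) (5,0) (5,1) (5,2) (5,3) (5,4) (5,5)] -> total=16

Answer: 16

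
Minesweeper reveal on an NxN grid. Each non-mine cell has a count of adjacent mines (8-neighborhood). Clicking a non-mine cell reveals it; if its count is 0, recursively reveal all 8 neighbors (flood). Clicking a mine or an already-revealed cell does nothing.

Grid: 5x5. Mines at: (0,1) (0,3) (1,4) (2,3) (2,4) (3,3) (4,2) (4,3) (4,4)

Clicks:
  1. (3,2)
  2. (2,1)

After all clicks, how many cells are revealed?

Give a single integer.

Answer: 11

Derivation:
Click 1 (3,2) count=4: revealed 1 new [(3,2)] -> total=1
Click 2 (2,1) count=0: revealed 10 new [(1,0) (1,1) (1,2) (2,0) (2,1) (2,2) (3,0) (3,1) (4,0) (4,1)] -> total=11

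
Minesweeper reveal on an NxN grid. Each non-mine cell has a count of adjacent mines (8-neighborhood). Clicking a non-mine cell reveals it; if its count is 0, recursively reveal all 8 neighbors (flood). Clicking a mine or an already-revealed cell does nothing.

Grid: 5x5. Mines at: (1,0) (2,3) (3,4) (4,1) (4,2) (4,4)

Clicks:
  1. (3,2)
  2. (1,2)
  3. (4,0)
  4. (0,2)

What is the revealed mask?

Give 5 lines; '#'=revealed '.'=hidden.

Click 1 (3,2) count=3: revealed 1 new [(3,2)] -> total=1
Click 2 (1,2) count=1: revealed 1 new [(1,2)] -> total=2
Click 3 (4,0) count=1: revealed 1 new [(4,0)] -> total=3
Click 4 (0,2) count=0: revealed 7 new [(0,1) (0,2) (0,3) (0,4) (1,1) (1,3) (1,4)] -> total=10

Answer: .####
.####
.....
..#..
#....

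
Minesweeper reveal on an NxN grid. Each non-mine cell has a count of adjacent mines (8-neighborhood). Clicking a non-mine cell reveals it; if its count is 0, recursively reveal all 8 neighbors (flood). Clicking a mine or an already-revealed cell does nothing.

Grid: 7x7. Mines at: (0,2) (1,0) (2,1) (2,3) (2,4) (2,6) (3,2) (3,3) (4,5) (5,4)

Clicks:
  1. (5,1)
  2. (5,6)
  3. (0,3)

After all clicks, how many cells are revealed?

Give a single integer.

Click 1 (5,1) count=0: revealed 14 new [(3,0) (3,1) (4,0) (4,1) (4,2) (4,3) (5,0) (5,1) (5,2) (5,3) (6,0) (6,1) (6,2) (6,3)] -> total=14
Click 2 (5,6) count=1: revealed 1 new [(5,6)] -> total=15
Click 3 (0,3) count=1: revealed 1 new [(0,3)] -> total=16

Answer: 16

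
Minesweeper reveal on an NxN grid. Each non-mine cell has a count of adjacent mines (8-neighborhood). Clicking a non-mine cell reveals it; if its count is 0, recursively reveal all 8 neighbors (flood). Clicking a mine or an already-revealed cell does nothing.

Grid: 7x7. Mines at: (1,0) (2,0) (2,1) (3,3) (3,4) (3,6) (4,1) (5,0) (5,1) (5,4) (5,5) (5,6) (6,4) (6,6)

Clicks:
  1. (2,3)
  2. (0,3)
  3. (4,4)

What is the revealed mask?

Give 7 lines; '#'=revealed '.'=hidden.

Click 1 (2,3) count=2: revealed 1 new [(2,3)] -> total=1
Click 2 (0,3) count=0: revealed 16 new [(0,1) (0,2) (0,3) (0,4) (0,5) (0,6) (1,1) (1,2) (1,3) (1,4) (1,5) (1,6) (2,2) (2,4) (2,5) (2,6)] -> total=17
Click 3 (4,4) count=4: revealed 1 new [(4,4)] -> total=18

Answer: .######
.######
..#####
.......
....#..
.......
.......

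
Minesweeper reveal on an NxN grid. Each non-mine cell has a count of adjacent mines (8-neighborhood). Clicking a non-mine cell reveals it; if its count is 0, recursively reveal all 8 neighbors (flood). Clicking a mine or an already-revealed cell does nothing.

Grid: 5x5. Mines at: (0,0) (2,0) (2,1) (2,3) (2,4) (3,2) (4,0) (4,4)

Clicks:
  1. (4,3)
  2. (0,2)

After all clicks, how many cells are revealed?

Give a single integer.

Click 1 (4,3) count=2: revealed 1 new [(4,3)] -> total=1
Click 2 (0,2) count=0: revealed 8 new [(0,1) (0,2) (0,3) (0,4) (1,1) (1,2) (1,3) (1,4)] -> total=9

Answer: 9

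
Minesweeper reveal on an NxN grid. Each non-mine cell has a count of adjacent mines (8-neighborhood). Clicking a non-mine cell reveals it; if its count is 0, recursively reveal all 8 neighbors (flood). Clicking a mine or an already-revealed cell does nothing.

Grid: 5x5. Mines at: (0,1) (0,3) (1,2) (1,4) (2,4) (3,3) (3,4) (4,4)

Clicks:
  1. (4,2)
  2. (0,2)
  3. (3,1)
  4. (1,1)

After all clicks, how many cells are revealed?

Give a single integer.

Click 1 (4,2) count=1: revealed 1 new [(4,2)] -> total=1
Click 2 (0,2) count=3: revealed 1 new [(0,2)] -> total=2
Click 3 (3,1) count=0: revealed 10 new [(1,0) (1,1) (2,0) (2,1) (2,2) (3,0) (3,1) (3,2) (4,0) (4,1)] -> total=12
Click 4 (1,1) count=2: revealed 0 new [(none)] -> total=12

Answer: 12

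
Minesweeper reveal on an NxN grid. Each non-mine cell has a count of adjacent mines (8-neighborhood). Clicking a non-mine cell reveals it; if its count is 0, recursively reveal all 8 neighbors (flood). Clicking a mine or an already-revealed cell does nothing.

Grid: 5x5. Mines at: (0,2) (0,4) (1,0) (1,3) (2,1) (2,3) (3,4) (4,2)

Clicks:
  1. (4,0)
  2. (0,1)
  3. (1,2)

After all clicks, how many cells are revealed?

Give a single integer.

Click 1 (4,0) count=0: revealed 4 new [(3,0) (3,1) (4,0) (4,1)] -> total=4
Click 2 (0,1) count=2: revealed 1 new [(0,1)] -> total=5
Click 3 (1,2) count=4: revealed 1 new [(1,2)] -> total=6

Answer: 6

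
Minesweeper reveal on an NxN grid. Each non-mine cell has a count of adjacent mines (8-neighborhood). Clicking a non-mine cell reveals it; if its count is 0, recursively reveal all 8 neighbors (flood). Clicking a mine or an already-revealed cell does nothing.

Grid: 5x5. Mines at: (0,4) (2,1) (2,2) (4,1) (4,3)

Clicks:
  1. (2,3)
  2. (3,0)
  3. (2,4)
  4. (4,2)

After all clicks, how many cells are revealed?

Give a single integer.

Answer: 8

Derivation:
Click 1 (2,3) count=1: revealed 1 new [(2,3)] -> total=1
Click 2 (3,0) count=2: revealed 1 new [(3,0)] -> total=2
Click 3 (2,4) count=0: revealed 5 new [(1,3) (1,4) (2,4) (3,3) (3,4)] -> total=7
Click 4 (4,2) count=2: revealed 1 new [(4,2)] -> total=8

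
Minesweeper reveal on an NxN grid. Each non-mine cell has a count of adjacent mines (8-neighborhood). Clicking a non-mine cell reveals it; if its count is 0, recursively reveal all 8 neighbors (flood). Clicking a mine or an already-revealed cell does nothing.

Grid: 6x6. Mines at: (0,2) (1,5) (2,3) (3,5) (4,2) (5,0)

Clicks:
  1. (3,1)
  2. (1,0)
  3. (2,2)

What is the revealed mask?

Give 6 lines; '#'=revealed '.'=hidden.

Answer: ##....
###...
###...
###...
##....
......

Derivation:
Click 1 (3,1) count=1: revealed 1 new [(3,1)] -> total=1
Click 2 (1,0) count=0: revealed 12 new [(0,0) (0,1) (1,0) (1,1) (1,2) (2,0) (2,1) (2,2) (3,0) (3,2) (4,0) (4,1)] -> total=13
Click 3 (2,2) count=1: revealed 0 new [(none)] -> total=13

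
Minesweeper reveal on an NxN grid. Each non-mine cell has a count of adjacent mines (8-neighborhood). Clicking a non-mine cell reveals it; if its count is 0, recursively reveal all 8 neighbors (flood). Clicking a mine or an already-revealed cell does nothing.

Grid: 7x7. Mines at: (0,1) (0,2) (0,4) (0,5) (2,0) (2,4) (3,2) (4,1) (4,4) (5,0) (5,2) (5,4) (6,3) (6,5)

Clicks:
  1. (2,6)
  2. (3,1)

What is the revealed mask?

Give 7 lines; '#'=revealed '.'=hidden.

Click 1 (2,6) count=0: revealed 10 new [(1,5) (1,6) (2,5) (2,6) (3,5) (3,6) (4,5) (4,6) (5,5) (5,6)] -> total=10
Click 2 (3,1) count=3: revealed 1 new [(3,1)] -> total=11

Answer: .......
.....##
.....##
.#...##
.....##
.....##
.......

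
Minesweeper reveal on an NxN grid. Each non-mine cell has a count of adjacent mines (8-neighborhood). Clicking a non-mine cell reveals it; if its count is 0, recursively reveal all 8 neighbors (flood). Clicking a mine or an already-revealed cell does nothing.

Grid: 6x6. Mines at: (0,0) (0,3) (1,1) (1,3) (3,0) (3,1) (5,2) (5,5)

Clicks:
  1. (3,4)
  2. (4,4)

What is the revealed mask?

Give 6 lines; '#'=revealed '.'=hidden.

Answer: ....##
....##
..####
..####
..####
......

Derivation:
Click 1 (3,4) count=0: revealed 16 new [(0,4) (0,5) (1,4) (1,5) (2,2) (2,3) (2,4) (2,5) (3,2) (3,3) (3,4) (3,5) (4,2) (4,3) (4,4) (4,5)] -> total=16
Click 2 (4,4) count=1: revealed 0 new [(none)] -> total=16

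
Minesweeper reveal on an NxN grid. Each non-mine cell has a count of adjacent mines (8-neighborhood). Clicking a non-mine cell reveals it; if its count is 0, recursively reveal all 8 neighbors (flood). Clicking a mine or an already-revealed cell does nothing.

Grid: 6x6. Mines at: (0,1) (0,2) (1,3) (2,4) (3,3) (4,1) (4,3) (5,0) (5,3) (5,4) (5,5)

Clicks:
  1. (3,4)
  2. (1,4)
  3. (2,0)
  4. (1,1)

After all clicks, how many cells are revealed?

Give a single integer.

Click 1 (3,4) count=3: revealed 1 new [(3,4)] -> total=1
Click 2 (1,4) count=2: revealed 1 new [(1,4)] -> total=2
Click 3 (2,0) count=0: revealed 9 new [(1,0) (1,1) (1,2) (2,0) (2,1) (2,2) (3,0) (3,1) (3,2)] -> total=11
Click 4 (1,1) count=2: revealed 0 new [(none)] -> total=11

Answer: 11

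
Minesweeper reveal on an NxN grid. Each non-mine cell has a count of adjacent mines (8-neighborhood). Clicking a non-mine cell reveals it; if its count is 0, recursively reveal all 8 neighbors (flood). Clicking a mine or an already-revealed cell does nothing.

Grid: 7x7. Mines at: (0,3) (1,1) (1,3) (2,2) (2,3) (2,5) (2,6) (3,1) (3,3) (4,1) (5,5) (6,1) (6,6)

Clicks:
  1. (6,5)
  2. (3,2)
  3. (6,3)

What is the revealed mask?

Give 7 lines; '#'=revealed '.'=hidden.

Click 1 (6,5) count=2: revealed 1 new [(6,5)] -> total=1
Click 2 (3,2) count=5: revealed 1 new [(3,2)] -> total=2
Click 3 (6,3) count=0: revealed 9 new [(4,2) (4,3) (4,4) (5,2) (5,3) (5,4) (6,2) (6,3) (6,4)] -> total=11

Answer: .......
.......
.......
..#....
..###..
..###..
..####.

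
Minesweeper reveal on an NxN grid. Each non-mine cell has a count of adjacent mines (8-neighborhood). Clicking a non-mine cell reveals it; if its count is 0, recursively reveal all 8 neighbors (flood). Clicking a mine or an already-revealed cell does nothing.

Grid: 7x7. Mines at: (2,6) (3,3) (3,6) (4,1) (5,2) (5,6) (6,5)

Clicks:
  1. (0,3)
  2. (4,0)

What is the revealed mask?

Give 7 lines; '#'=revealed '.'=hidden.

Answer: #######
#######
######.
###....
#......
.......
.......

Derivation:
Click 1 (0,3) count=0: revealed 23 new [(0,0) (0,1) (0,2) (0,3) (0,4) (0,5) (0,6) (1,0) (1,1) (1,2) (1,3) (1,4) (1,5) (1,6) (2,0) (2,1) (2,2) (2,3) (2,4) (2,5) (3,0) (3,1) (3,2)] -> total=23
Click 2 (4,0) count=1: revealed 1 new [(4,0)] -> total=24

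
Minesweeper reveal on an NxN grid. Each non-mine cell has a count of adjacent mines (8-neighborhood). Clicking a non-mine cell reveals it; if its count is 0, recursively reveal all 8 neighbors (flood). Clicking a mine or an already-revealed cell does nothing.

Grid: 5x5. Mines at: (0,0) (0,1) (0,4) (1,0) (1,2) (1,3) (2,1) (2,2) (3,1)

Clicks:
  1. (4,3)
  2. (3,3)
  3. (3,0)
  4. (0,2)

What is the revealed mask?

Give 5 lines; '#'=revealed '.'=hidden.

Click 1 (4,3) count=0: revealed 8 new [(2,3) (2,4) (3,2) (3,3) (3,4) (4,2) (4,3) (4,4)] -> total=8
Click 2 (3,3) count=1: revealed 0 new [(none)] -> total=8
Click 3 (3,0) count=2: revealed 1 new [(3,0)] -> total=9
Click 4 (0,2) count=3: revealed 1 new [(0,2)] -> total=10

Answer: ..#..
.....
...##
#.###
..###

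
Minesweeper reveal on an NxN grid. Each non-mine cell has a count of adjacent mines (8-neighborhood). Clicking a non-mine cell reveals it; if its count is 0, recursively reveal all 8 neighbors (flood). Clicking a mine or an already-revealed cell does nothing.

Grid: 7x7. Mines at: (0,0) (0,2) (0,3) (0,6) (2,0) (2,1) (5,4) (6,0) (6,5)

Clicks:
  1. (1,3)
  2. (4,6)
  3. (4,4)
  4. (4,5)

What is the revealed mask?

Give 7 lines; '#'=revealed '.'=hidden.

Answer: .......
..#####
..#####
#######
#######
####.##
.###...

Derivation:
Click 1 (1,3) count=2: revealed 1 new [(1,3)] -> total=1
Click 2 (4,6) count=0: revealed 32 new [(1,2) (1,4) (1,5) (1,6) (2,2) (2,3) (2,4) (2,5) (2,6) (3,0) (3,1) (3,2) (3,3) (3,4) (3,5) (3,6) (4,0) (4,1) (4,2) (4,3) (4,4) (4,5) (4,6) (5,0) (5,1) (5,2) (5,3) (5,5) (5,6) (6,1) (6,2) (6,3)] -> total=33
Click 3 (4,4) count=1: revealed 0 new [(none)] -> total=33
Click 4 (4,5) count=1: revealed 0 new [(none)] -> total=33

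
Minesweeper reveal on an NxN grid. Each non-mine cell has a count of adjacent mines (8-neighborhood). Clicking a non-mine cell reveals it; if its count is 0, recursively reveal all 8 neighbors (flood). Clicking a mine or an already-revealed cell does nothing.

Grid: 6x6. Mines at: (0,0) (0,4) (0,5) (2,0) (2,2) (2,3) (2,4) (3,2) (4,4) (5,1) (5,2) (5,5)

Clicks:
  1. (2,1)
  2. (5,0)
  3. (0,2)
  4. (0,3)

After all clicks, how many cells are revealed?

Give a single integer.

Click 1 (2,1) count=3: revealed 1 new [(2,1)] -> total=1
Click 2 (5,0) count=1: revealed 1 new [(5,0)] -> total=2
Click 3 (0,2) count=0: revealed 6 new [(0,1) (0,2) (0,3) (1,1) (1,2) (1,3)] -> total=8
Click 4 (0,3) count=1: revealed 0 new [(none)] -> total=8

Answer: 8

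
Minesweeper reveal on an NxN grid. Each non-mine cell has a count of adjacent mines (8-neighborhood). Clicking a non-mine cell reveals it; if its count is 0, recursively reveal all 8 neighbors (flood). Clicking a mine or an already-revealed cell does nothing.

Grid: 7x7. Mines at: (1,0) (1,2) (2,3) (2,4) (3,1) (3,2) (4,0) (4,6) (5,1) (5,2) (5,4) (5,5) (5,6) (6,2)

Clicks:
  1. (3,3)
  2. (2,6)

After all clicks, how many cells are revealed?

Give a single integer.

Answer: 13

Derivation:
Click 1 (3,3) count=3: revealed 1 new [(3,3)] -> total=1
Click 2 (2,6) count=0: revealed 12 new [(0,3) (0,4) (0,5) (0,6) (1,3) (1,4) (1,5) (1,6) (2,5) (2,6) (3,5) (3,6)] -> total=13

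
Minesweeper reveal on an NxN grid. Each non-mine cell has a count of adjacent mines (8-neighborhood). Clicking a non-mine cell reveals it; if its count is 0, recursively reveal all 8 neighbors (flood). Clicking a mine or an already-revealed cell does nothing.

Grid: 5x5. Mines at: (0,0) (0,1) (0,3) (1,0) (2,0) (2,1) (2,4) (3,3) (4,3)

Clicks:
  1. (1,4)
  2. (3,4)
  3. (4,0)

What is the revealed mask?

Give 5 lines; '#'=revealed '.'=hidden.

Click 1 (1,4) count=2: revealed 1 new [(1,4)] -> total=1
Click 2 (3,4) count=3: revealed 1 new [(3,4)] -> total=2
Click 3 (4,0) count=0: revealed 6 new [(3,0) (3,1) (3,2) (4,0) (4,1) (4,2)] -> total=8

Answer: .....
....#
.....
###.#
###..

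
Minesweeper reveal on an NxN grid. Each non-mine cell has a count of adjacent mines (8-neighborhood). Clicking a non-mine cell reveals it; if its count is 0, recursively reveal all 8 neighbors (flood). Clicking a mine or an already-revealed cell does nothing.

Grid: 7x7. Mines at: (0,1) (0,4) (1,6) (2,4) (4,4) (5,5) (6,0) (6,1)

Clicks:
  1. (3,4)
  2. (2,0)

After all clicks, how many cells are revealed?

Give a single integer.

Answer: 21

Derivation:
Click 1 (3,4) count=2: revealed 1 new [(3,4)] -> total=1
Click 2 (2,0) count=0: revealed 20 new [(1,0) (1,1) (1,2) (1,3) (2,0) (2,1) (2,2) (2,3) (3,0) (3,1) (3,2) (3,3) (4,0) (4,1) (4,2) (4,3) (5,0) (5,1) (5,2) (5,3)] -> total=21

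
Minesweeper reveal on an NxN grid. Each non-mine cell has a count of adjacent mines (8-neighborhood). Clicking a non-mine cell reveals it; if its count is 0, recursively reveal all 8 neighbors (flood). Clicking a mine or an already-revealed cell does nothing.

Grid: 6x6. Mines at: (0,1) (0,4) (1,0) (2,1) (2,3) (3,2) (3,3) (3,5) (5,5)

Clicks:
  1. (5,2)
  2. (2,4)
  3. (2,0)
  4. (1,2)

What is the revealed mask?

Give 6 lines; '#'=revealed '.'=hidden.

Answer: ......
..#...
#...#.
##....
#####.
#####.

Derivation:
Click 1 (5,2) count=0: revealed 12 new [(3,0) (3,1) (4,0) (4,1) (4,2) (4,3) (4,4) (5,0) (5,1) (5,2) (5,3) (5,4)] -> total=12
Click 2 (2,4) count=3: revealed 1 new [(2,4)] -> total=13
Click 3 (2,0) count=2: revealed 1 new [(2,0)] -> total=14
Click 4 (1,2) count=3: revealed 1 new [(1,2)] -> total=15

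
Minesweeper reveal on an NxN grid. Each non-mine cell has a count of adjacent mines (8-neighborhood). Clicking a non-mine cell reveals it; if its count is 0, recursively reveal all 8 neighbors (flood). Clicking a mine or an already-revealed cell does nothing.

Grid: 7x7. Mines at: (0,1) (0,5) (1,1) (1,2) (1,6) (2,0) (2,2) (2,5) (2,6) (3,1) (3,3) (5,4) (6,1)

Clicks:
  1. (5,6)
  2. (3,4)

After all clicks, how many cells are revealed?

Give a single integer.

Click 1 (5,6) count=0: revealed 8 new [(3,5) (3,6) (4,5) (4,6) (5,5) (5,6) (6,5) (6,6)] -> total=8
Click 2 (3,4) count=2: revealed 1 new [(3,4)] -> total=9

Answer: 9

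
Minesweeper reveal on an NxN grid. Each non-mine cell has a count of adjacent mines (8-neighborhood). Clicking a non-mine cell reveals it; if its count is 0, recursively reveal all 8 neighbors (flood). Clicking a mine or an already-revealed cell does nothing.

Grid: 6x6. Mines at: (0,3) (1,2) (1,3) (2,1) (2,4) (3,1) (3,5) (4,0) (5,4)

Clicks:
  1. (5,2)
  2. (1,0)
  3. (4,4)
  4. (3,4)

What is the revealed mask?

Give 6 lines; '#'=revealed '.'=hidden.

Answer: ......
#.....
......
....#.
.####.
.###..

Derivation:
Click 1 (5,2) count=0: revealed 6 new [(4,1) (4,2) (4,3) (5,1) (5,2) (5,3)] -> total=6
Click 2 (1,0) count=1: revealed 1 new [(1,0)] -> total=7
Click 3 (4,4) count=2: revealed 1 new [(4,4)] -> total=8
Click 4 (3,4) count=2: revealed 1 new [(3,4)] -> total=9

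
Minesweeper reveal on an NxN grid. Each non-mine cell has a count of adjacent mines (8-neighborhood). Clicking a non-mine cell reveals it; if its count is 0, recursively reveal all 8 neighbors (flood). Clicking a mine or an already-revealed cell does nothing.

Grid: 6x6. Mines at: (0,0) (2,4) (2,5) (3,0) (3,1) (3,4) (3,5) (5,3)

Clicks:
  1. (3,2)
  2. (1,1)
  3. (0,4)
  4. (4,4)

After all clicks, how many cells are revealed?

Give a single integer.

Answer: 15

Derivation:
Click 1 (3,2) count=1: revealed 1 new [(3,2)] -> total=1
Click 2 (1,1) count=1: revealed 1 new [(1,1)] -> total=2
Click 3 (0,4) count=0: revealed 12 new [(0,1) (0,2) (0,3) (0,4) (0,5) (1,2) (1,3) (1,4) (1,5) (2,1) (2,2) (2,3)] -> total=14
Click 4 (4,4) count=3: revealed 1 new [(4,4)] -> total=15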